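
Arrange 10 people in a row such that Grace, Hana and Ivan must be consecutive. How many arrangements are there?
Treat the 3 as one block: (10-3+1)! × 3! = 40320 × 6 = 241920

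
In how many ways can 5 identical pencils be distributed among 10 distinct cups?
C(5+10-1, 10-1) = C(14, 9) = 2002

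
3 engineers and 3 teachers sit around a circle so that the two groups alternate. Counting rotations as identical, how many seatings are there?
Fix one of the engineers: (3-1)! ways for the remaining engineers, × 3! ways for the teachers = 2 × 6 = 12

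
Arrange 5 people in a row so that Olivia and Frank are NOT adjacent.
Total - adjacent = 5! - (5-1)!×2 = 120 - 48 = 72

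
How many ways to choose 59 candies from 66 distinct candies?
C(66,59) = 66!/(59!×7!) = 778789440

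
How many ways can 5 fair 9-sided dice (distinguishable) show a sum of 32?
Coefficient of x^32 in (x + x² + ... + x^9)^5. By inclusion-exclusion on dice exceeding 9: Σ_j (-1)^j C(5,j)·C(32-1-9j, 4) = C(5,0)·C(31,4) - C(5,1)·C(22,4) + C(5,2)·C(13,4) - C(5,3)·C(4,4) = 1·31465 - 5·7315 + 10·715 - 10·1 = 2030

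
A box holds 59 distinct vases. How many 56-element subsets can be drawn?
C(59,56) = 59!/(56!×3!) = 32509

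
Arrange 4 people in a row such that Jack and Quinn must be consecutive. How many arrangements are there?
Treat the 2 as one block: (4-2+1)! × 2! = 6 × 2 = 12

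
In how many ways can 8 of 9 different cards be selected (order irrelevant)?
C(9,8) = 9!/(8!×1!) = 9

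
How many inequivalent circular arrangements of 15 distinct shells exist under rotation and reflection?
(15-1)!/2 = 87178291200/2 = 43589145600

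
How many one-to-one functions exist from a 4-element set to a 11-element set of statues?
P(11,4) = 11!/(11-4)! = 7920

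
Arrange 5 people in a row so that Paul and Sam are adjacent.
Treat as block: (5-1)! × 2! = 24 × 2 = 48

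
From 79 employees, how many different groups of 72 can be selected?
C(79,72) = 79!/(72!×7!) = 2898753715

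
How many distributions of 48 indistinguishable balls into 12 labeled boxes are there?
C(48+12-1, 12-1) = C(59, 11) = 279871768995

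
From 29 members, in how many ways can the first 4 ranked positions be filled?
P(29,4) = 29!/(29-4)! = 570024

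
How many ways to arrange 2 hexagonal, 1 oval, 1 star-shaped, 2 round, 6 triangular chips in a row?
12! / (2! × 1! × 1! × 2! × 6!) = 166320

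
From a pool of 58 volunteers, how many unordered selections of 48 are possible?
C(58,48) = 58!/(48!×10!) = 52179482355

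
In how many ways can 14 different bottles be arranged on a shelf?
14! = 87178291200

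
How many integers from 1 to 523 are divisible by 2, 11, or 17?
⌊523/2⌋+⌊523/11⌋+⌊523/17⌋ - ⌊523/22⌋-⌊523/34⌋-⌊523/187⌋ + ⌊523/374⌋ = 261+47+30 - 23-15-2 + 1 = 299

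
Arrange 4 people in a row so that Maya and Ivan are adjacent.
Treat as block: (4-1)! × 2! = 6 × 2 = 12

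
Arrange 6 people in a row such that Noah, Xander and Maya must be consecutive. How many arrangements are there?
Treat the 3 as one block: (6-3+1)! × 3! = 24 × 6 = 144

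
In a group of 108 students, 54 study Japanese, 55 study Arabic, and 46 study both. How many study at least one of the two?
|A∪B| = |A| + |B| - |A∩B| = 54 + 55 - 46 = 63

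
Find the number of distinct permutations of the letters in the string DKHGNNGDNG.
10! / (1! × 1! × 2! × 3! × 3!) = 50400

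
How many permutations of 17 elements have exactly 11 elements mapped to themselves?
Choose the 11 fixed points C(17,11) = 12376, derange the rest: !6 = Σ_{j=0}^{6} (-1)^j·6!/j! = 720 - 720 + 360 - 120 + 30 - 6 + 1 = 265. Product = 12376 × 265 = 3279640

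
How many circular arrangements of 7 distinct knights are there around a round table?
Circular: fix one position, arrange the rest. (7-1)! = 720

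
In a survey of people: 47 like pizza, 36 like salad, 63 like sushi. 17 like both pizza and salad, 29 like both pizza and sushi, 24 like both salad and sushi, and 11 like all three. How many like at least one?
|A∪B∪C| = 47+36+63-17-29-24+11 = 87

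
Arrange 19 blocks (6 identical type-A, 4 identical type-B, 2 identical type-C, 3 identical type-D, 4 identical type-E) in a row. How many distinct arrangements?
19! / (6! × 4! × 2! × 3! × 4!) = 24443218800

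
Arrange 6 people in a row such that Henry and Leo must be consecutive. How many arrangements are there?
Treat the 2 as one block: (6-2+1)! × 2! = 120 × 2 = 240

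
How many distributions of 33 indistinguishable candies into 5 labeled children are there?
C(33+5-1, 5-1) = C(37, 4) = 66045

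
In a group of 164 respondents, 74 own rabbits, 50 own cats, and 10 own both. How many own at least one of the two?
|A∪B| = |A| + |B| - |A∩B| = 74 + 50 - 10 = 114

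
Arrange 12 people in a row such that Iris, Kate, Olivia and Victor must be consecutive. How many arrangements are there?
Treat the 4 as one block: (12-4+1)! × 4! = 362880 × 24 = 8709120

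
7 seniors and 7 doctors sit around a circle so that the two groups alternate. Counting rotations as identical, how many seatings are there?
Fix one of the seniors: (7-1)! ways for the remaining seniors, × 7! ways for the doctors = 720 × 5040 = 3628800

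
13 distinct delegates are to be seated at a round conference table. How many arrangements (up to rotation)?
Circular: fix one position, arrange the rest. (13-1)! = 479001600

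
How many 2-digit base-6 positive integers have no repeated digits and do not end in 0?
Last digit: 5 nonzero choices. First digit: 4 (nonzero, ≠last). Middle 0: P(4,0) = 1. Total = 20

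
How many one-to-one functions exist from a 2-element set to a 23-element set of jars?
P(23,2) = 23!/(23-2)! = 506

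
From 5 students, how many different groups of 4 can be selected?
C(5,4) = 5!/(4!×1!) = 5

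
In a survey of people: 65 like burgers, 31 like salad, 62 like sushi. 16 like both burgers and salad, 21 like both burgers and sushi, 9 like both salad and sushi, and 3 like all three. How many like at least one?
|A∪B∪C| = 65+31+62-16-21-9+3 = 115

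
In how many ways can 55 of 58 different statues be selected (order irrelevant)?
C(58,55) = 58!/(55!×3!) = 30856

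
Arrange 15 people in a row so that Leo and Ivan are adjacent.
Treat as block: (15-1)! × 2! = 87178291200 × 2 = 174356582400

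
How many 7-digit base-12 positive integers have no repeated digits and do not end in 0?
Last digit: 11 nonzero choices. First digit: 10 (nonzero, ≠last). Middle 5: P(10,5) = 30240. Total = 3326400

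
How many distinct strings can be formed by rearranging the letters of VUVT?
4! / (2! × 1! × 1!) = 12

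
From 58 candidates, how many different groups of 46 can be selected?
C(58,46) = 58!/(46!×12!) = 891794789340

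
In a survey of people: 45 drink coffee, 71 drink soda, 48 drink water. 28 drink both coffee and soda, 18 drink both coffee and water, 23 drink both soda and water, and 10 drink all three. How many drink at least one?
|A∪B∪C| = 45+71+48-28-18-23+10 = 105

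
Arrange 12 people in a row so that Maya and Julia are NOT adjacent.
Total - adjacent = 12! - (12-1)!×2 = 479001600 - 79833600 = 399168000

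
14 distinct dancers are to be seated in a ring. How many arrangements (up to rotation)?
Circular: fix one position, arrange the rest. (14-1)! = 6227020800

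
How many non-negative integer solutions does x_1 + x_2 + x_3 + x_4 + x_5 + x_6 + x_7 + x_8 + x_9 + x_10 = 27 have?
C(27+10-1, 10-1) = C(36, 9) = 94143280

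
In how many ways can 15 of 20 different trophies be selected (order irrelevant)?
C(20,15) = 20!/(15!×5!) = 15504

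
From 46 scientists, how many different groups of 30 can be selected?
C(46,30) = 46!/(30!×16!) = 991493848554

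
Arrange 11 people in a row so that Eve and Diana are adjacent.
Treat as block: (11-1)! × 2! = 3628800 × 2 = 7257600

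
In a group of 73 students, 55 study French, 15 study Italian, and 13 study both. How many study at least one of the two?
|A∪B| = |A| + |B| - |A∩B| = 55 + 15 - 13 = 57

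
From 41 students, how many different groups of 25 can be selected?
C(41,25) = 41!/(25!×16!) = 103077446706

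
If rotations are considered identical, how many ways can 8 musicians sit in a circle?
Circular: fix one position, arrange the rest. (8-1)! = 5040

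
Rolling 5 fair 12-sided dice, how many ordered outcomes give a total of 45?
Coefficient of x^45 in (x + x² + ... + x^12)^5. By inclusion-exclusion on dice exceeding 12: Σ_j (-1)^j C(5,j)·C(45-1-12j, 4) = C(5,0)·C(44,4) - C(5,1)·C(32,4) + C(5,2)·C(20,4) - C(5,3)·C(8,4) = 1·135751 - 5·35960 + 10·4845 - 10·70 = 3701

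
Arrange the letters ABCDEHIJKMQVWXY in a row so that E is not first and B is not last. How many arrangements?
By inclusion-exclusion: 15! - 2×(15-1)! + (15-2)! = 1307674368000 - 174356582400 + 6227020800 = 1139544806400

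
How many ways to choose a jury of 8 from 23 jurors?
C(23,8) = 23!/(8!×15!) = 490314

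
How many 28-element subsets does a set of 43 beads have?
C(43,28) = 43!/(28!×15!) = 151532656696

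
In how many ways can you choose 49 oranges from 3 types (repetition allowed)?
C(49+3-1, 3-1) = C(51, 2) = 1275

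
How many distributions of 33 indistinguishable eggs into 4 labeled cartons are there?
C(33+4-1, 4-1) = C(36, 3) = 7140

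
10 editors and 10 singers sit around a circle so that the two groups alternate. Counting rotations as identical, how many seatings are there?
Fix one of the editors: (10-1)! ways for the remaining editors, × 10! ways for the singers = 362880 × 3628800 = 1316818944000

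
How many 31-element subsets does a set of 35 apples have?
C(35,31) = 35!/(31!×4!) = 52360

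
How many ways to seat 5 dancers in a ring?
Circular: fix one position, arrange the rest. (5-1)! = 24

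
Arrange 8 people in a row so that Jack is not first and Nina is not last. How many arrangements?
By inclusion-exclusion: 8! - 2×(8-1)! + (8-2)! = 40320 - 10080 + 720 = 30960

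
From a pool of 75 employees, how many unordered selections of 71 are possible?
C(75,71) = 75!/(71!×4!) = 1215450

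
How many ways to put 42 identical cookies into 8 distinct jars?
C(42+8-1, 8-1) = C(49, 7) = 85900584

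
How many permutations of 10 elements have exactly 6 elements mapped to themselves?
Choose the 6 fixed points C(10,6) = 210, derange the rest: !4 = Σ_{j=0}^{4} (-1)^j·4!/j! = 24 - 24 + 12 - 4 + 1 = 9. Product = 210 × 9 = 1890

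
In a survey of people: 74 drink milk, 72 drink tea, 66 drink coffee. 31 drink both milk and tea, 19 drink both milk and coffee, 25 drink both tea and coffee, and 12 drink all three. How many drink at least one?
|A∪B∪C| = 74+72+66-31-19-25+12 = 149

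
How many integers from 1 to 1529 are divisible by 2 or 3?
⌊1529/2⌋ + ⌊1529/3⌋ - ⌊1529/6⌋ = 764 + 509 - 254 = 1019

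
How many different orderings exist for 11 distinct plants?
11! = 39916800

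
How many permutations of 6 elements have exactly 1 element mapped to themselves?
Choose the 1 fixed point C(6,1) = 6, derange the rest: !5 = Σ_{j=0}^{5} (-1)^j·5!/j! = 120 - 120 + 60 - 20 + 5 - 1 = 44. Product = 6 × 44 = 264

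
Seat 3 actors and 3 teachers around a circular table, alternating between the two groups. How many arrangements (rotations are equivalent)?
Fix one of the actors: (3-1)! ways for the remaining actors, × 3! ways for the teachers = 2 × 6 = 12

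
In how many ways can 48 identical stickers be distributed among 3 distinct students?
C(48+3-1, 3-1) = C(50, 2) = 1225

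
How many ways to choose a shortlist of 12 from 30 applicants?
C(30,12) = 30!/(12!×18!) = 86493225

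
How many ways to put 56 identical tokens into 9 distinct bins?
C(56+9-1, 9-1) = C(64, 8) = 4426165368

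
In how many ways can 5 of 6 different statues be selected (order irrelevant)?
C(6,5) = 6!/(5!×1!) = 6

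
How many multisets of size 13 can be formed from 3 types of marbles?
C(13+3-1, 3-1) = C(15, 2) = 105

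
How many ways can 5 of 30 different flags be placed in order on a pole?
P(30,5) = 30!/(30-5)! = 17100720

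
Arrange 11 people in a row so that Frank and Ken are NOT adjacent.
Total - adjacent = 11! - (11-1)!×2 = 39916800 - 7257600 = 32659200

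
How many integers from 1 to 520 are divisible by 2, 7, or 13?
⌊520/2⌋+⌊520/7⌋+⌊520/13⌋ - ⌊520/14⌋-⌊520/26⌋-⌊520/91⌋ + ⌊520/182⌋ = 260+74+40 - 37-20-5 + 2 = 314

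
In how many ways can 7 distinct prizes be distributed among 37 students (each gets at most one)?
P(37,7) = 37!/(37-7)! = 51889178880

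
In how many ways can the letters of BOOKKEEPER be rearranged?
10! / (1! × 2! × 2! × 3! × 1! × 1!) = 151200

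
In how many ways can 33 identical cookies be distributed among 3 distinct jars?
C(33+3-1, 3-1) = C(35, 2) = 595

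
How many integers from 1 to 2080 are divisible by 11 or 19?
⌊2080/11⌋ + ⌊2080/19⌋ - ⌊2080/209⌋ = 189 + 109 - 9 = 289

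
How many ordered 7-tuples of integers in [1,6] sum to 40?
Coefficient of x^40 in (x + x² + ... + x^6)^7. By inclusion-exclusion on dice exceeding 6: Σ_j (-1)^j C(7,j)·C(40-1-6j, 6) = C(7,0)·C(39,6) - C(7,1)·C(33,6) + C(7,2)·C(27,6) - C(7,3)·C(21,6) + C(7,4)·C(15,6) - C(7,5)·C(9,6) = 1·3262623 - 7·1107568 + 21·296010 - 35·54264 + 35·5005 - 21·84 = 28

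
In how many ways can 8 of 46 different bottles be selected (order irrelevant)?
C(46,8) = 46!/(8!×38!) = 260932815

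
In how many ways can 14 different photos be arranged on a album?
14! = 87178291200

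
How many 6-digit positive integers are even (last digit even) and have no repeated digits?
Last∈{0,2,4,6,8}. Last=0: 15120. Last nonzero: 4×8×P(8,4) = 53760. Total = 68880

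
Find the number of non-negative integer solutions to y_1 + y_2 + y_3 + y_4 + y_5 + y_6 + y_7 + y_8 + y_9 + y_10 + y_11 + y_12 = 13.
C(13+12-1, 12-1) = C(24, 11) = 2496144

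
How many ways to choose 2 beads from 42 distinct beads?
C(42,2) = 42!/(2!×40!) = 861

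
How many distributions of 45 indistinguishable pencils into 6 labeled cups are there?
C(45+6-1, 6-1) = C(50, 5) = 2118760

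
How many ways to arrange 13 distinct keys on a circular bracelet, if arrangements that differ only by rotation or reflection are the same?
(13-1)!/2 = 479001600/2 = 239500800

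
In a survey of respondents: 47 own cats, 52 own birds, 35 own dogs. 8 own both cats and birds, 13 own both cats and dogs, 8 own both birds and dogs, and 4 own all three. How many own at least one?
|A∪B∪C| = 47+52+35-8-13-8+4 = 109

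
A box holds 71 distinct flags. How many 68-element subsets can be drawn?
C(71,68) = 71!/(68!×3!) = 57155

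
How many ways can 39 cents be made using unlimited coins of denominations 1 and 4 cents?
Coefficient of x^39 in 1/(1-x^1) · 1/(1-x^4). Use j coins of 4 for j = 0..⌊39/4⌋ = 9, the rest in 1s: 9 + 1 = 10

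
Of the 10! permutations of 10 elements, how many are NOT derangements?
Complement of the derangements. !10 = Σ_{j=0}^{10} (-1)^j·10!/j! = 3628800 - 3628800 + 1814400 - 604800 + 151200 - 30240 + 5040 - 720 + 90 - 10 + 1 = 1334961. 10! - !10 = 3628800 - 1334961 = 2293839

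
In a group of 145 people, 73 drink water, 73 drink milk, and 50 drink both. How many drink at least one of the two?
|A∪B| = |A| + |B| - |A∩B| = 73 + 73 - 50 = 96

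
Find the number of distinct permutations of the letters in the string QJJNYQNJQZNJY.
13! / (1! × 3! × 2! × 4! × 3!) = 3603600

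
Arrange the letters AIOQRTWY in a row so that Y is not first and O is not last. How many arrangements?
By inclusion-exclusion: 8! - 2×(8-1)! + (8-2)! = 40320 - 10080 + 720 = 30960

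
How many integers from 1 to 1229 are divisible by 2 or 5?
⌊1229/2⌋ + ⌊1229/5⌋ - ⌊1229/10⌋ = 614 + 245 - 122 = 737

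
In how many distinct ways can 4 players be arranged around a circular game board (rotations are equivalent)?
Circular: fix one position, arrange the rest. (4-1)! = 6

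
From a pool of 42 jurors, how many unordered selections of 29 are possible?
C(42,29) = 42!/(29!×13!) = 25518731280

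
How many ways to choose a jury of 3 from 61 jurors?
C(61,3) = 61!/(3!×58!) = 35990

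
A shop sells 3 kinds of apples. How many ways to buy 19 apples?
C(19+3-1, 3-1) = C(21, 2) = 210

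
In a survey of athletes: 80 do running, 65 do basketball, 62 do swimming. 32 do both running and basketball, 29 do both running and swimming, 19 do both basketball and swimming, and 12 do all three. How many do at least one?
|A∪B∪C| = 80+65+62-32-29-19+12 = 139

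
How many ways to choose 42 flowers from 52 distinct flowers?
C(52,42) = 52!/(42!×10!) = 15820024220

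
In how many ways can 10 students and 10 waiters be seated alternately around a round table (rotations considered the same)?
Fix one of the students: (10-1)! ways for the remaining students, × 10! ways for the waiters = 362880 × 3628800 = 1316818944000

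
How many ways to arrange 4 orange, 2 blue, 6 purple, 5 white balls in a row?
17! / (4! × 2! × 6! × 5!) = 85765680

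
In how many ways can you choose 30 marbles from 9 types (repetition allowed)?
C(30+9-1, 9-1) = C(38, 8) = 48903492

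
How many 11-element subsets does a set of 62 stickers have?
C(62,11) = 62!/(11!×51!) = 508271323092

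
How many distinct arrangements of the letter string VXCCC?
5! / (1! × 3! × 1!) = 20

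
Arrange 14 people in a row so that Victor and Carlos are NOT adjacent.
Total - adjacent = 14! - (14-1)!×2 = 87178291200 - 12454041600 = 74724249600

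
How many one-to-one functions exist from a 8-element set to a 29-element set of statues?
P(29,8) = 29!/(29-8)! = 173059286400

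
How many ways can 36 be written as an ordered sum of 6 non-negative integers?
C(36+6-1, 6-1) = C(41, 5) = 749398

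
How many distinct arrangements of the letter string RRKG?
4! / (2! × 1! × 1!) = 12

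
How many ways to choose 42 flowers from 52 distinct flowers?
C(52,42) = 52!/(42!×10!) = 15820024220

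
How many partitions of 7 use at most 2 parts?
By conjugation, equals partitions of 7 into parts ≤ 2. Let r_j(i) = number of partitions of i into parts ≤ j, for i = 0..7. r_1(i) = 1 for all i; r_j(i) = r_{j-1}(i) + r_j(i-j). Rows j = 2..2: ≤2: 1 1 2 2 3 3 4 4. r_2(7) = 4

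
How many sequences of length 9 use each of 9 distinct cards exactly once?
9! = 362880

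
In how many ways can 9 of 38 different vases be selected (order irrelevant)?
C(38,9) = 38!/(9!×29!) = 163011640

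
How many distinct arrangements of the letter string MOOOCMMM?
8! / (3! × 4! × 1!) = 280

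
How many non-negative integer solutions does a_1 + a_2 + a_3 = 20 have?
C(20+3-1, 3-1) = C(22, 2) = 231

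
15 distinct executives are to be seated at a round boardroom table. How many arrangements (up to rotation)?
Circular: fix one position, arrange the rest. (15-1)! = 87178291200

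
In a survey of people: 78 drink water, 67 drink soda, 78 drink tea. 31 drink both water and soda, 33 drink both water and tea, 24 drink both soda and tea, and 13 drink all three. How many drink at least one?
|A∪B∪C| = 78+67+78-31-33-24+13 = 148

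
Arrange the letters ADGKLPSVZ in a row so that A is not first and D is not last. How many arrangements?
By inclusion-exclusion: 9! - 2×(9-1)! + (9-2)! = 362880 - 80640 + 5040 = 287280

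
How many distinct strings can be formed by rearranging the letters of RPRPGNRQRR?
10! / (5! × 1! × 1! × 2! × 1!) = 15120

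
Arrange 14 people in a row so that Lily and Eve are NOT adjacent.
Total - adjacent = 14! - (14-1)!×2 = 87178291200 - 12454041600 = 74724249600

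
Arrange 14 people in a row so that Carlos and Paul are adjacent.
Treat as block: (14-1)! × 2! = 6227020800 × 2 = 12454041600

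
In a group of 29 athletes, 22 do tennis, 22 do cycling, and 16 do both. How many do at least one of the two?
|A∪B| = |A| + |B| - |A∩B| = 22 + 22 - 16 = 28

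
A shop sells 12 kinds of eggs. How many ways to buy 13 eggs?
C(13+12-1, 12-1) = C(24, 11) = 2496144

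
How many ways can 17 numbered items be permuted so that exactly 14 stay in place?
Choose the 14 fixed points C(17,14) = 680, derange the rest: !3 = Σ_{j=0}^{3} (-1)^j·3!/j! = 6 - 6 + 3 - 1 = 2. Product = 680 × 2 = 1360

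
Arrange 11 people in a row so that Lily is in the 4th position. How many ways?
Fix one position: (11-1)! = 3628800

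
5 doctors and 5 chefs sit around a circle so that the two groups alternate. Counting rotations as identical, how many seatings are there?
Fix one of the doctors: (5-1)! ways for the remaining doctors, × 5! ways for the chefs = 24 × 120 = 2880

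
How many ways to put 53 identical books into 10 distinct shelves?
C(53+10-1, 10-1) = C(62, 9) = 20286591270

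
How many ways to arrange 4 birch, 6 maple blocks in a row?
10! / (4! × 6!) = 210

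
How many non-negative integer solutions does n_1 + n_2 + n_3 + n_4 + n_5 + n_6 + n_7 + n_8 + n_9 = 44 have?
C(44+9-1, 9-1) = C(52, 8) = 752538150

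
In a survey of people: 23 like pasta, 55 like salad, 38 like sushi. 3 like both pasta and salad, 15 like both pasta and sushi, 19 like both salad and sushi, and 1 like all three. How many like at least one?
|A∪B∪C| = 23+55+38-3-15-19+1 = 80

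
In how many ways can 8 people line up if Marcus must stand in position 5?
Fix one position: (8-1)! = 5040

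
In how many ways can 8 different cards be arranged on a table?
8! = 40320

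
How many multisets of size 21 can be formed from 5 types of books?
C(21+5-1, 5-1) = C(25, 4) = 12650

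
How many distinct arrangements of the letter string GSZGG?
5! / (3! × 1! × 1!) = 20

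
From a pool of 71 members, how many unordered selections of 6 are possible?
C(71,6) = 71!/(6!×65!) = 143218999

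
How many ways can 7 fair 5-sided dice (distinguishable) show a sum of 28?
Coefficient of x^28 in (x + x² + ... + x^5)^7. By inclusion-exclusion on dice exceeding 5: Σ_j (-1)^j C(7,j)·C(28-1-5j, 6) = C(7,0)·C(27,6) - C(7,1)·C(22,6) + C(7,2)·C(17,6) - C(7,3)·C(12,6) + C(7,4)·C(7,6) = 1·296010 - 7·74613 + 21·12376 - 35·924 + 35·7 = 1520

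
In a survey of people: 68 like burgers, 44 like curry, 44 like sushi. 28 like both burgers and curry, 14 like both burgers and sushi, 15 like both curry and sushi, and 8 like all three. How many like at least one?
|A∪B∪C| = 68+44+44-28-14-15+8 = 107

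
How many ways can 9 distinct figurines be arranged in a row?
9! = 362880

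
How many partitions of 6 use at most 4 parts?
By conjugation, equals partitions of 6 into parts ≤ 4. Let r_j(i) = number of partitions of i into parts ≤ j, for i = 0..6. r_1(i) = 1 for all i; r_j(i) = r_{j-1}(i) + r_j(i-j). Rows j = 2..4: ≤2: 1 1 2 2 3 3 4; ≤3: 1 1 2 3 4 5 7; ≤4: 1 1 2 3 5 6 9. r_4(6) = 9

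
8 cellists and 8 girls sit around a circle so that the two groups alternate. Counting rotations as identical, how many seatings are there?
Fix one of the cellists: (8-1)! ways for the remaining cellists, × 8! ways for the girls = 5040 × 40320 = 203212800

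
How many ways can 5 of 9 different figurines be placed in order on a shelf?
P(9,5) = 9!/(9-5)! = 15120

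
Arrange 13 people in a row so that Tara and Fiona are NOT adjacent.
Total - adjacent = 13! - (13-1)!×2 = 6227020800 - 958003200 = 5269017600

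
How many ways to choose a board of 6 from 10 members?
C(10,6) = 10!/(6!×4!) = 210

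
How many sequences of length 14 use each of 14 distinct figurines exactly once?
14! = 87178291200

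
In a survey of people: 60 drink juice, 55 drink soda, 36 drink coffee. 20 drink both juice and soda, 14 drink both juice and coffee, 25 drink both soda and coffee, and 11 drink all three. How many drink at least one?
|A∪B∪C| = 60+55+36-20-14-25+11 = 103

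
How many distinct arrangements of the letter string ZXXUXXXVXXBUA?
13! / (1! × 7! × 2! × 1! × 1! × 1!) = 617760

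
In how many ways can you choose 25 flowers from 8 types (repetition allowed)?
C(25+8-1, 8-1) = C(32, 7) = 3365856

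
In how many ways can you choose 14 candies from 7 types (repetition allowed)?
C(14+7-1, 7-1) = C(20, 6) = 38760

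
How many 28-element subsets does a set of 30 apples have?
C(30,28) = 30!/(28!×2!) = 435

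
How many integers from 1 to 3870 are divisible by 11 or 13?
⌊3870/11⌋ + ⌊3870/13⌋ - ⌊3870/143⌋ = 351 + 297 - 27 = 621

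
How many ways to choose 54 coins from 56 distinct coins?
C(56,54) = 56!/(54!×2!) = 1540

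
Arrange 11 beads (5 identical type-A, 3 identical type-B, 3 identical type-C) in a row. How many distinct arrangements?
11! / (5! × 3! × 3!) = 9240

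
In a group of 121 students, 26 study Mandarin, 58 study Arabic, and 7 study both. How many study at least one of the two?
|A∪B| = |A| + |B| - |A∩B| = 26 + 58 - 7 = 77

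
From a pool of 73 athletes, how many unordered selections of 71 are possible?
C(73,71) = 73!/(71!×2!) = 2628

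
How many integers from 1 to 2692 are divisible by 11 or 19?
⌊2692/11⌋ + ⌊2692/19⌋ - ⌊2692/209⌋ = 244 + 141 - 12 = 373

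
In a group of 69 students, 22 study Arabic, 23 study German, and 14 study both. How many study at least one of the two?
|A∪B| = |A| + |B| - |A∩B| = 22 + 23 - 14 = 31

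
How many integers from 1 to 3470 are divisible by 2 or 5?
⌊3470/2⌋ + ⌊3470/5⌋ - ⌊3470/10⌋ = 1735 + 694 - 347 = 2082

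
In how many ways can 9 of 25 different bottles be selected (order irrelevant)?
C(25,9) = 25!/(9!×16!) = 2042975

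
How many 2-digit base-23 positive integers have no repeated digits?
First digit: 22 choices (nonzero). Then descending: 22 × 22 = 484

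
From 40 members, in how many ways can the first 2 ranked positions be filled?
P(40,2) = 40!/(40-2)! = 1560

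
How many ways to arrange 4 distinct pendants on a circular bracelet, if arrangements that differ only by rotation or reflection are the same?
(4-1)!/2 = 6/2 = 3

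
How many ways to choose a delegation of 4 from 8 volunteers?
C(8,4) = 8!/(4!×4!) = 70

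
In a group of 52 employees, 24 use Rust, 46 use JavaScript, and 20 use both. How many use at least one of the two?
|A∪B| = |A| + |B| - |A∩B| = 24 + 46 - 20 = 50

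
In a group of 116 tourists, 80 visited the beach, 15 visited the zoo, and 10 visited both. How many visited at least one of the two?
|A∪B| = |A| + |B| - |A∩B| = 80 + 15 - 10 = 85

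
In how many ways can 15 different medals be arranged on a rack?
15! = 1307674368000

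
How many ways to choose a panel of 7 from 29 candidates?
C(29,7) = 29!/(7!×22!) = 1560780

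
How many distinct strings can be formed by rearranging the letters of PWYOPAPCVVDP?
12! / (1! × 1! × 1! × 1! × 1! × 2! × 1! × 4!) = 9979200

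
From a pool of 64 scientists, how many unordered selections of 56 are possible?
C(64,56) = 64!/(56!×8!) = 4426165368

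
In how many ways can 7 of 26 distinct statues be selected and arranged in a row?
P(26,7) = 26!/(26-7)! = 3315312000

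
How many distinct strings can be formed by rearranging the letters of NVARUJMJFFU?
11! / (1! × 1! × 2! × 2! × 1! × 2! × 1! × 1!) = 4989600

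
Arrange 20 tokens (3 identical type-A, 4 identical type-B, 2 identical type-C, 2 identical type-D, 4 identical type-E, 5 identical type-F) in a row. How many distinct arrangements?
20! / (3! × 4! × 2! × 2! × 4! × 5!) = 1466593128000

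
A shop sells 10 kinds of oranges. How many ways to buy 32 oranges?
C(32+10-1, 10-1) = C(41, 9) = 350343565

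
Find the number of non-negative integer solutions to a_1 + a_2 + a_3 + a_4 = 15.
C(15+4-1, 4-1) = C(18, 3) = 816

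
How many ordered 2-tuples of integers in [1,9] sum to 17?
Coefficient of x^17 in (x + x² + ... + x^9)^2. By inclusion-exclusion on dice exceeding 9: Σ_j (-1)^j C(2,j)·C(17-1-9j, 1) = C(2,0)·C(16,1) - C(2,1)·C(7,1) = 1·16 - 2·7 = 2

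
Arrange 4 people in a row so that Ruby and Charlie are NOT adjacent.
Total - adjacent = 4! - (4-1)!×2 = 24 - 12 = 12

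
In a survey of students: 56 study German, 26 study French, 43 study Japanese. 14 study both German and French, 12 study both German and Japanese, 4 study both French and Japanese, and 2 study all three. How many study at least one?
|A∪B∪C| = 56+26+43-14-12-4+2 = 97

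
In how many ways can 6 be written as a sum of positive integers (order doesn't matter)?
Pentagonal recurrence p(n) = p(n-1) + p(n-2) - p(n-5) - p(n-7) + p(n-12) + p(n-15) - ... gives p(0..5) = 1, 1, 2, 3, 5, 7. p(6) = p(5) + p(4) - p(1) = 7 + 5 - 1 = 11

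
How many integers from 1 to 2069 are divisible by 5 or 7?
⌊2069/5⌋ + ⌊2069/7⌋ - ⌊2069/35⌋ = 413 + 295 - 59 = 649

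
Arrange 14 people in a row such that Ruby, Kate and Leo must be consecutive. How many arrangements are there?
Treat the 3 as one block: (14-3+1)! × 3! = 479001600 × 6 = 2874009600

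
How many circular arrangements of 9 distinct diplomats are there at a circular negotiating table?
Circular: fix one position, arrange the rest. (9-1)! = 40320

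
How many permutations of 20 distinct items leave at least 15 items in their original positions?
Exactly j fixed points: C(20,j)·!(20-j); sum over j ≥ 15 (derangement numbers via !m = (m-1)·(!(m-1) + !(m-2)): !0..!5 = 1, 0, 1, 2, 9, 44). Σ_{j=15}^{20} C(20,j)·!(20-j) = C(20,15)·!5 + C(20,16)·!4 + C(20,17)·!3 + C(20,18)·!2 + C(20,19)·!1 + C(20,20)·!0 = 15504·44 + 4845·9 + 1140·2 + 190·1 + 20·0 + 1·1 = 728252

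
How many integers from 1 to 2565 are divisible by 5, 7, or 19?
⌊2565/5⌋+⌊2565/7⌋+⌊2565/19⌋ - ⌊2565/35⌋-⌊2565/95⌋-⌊2565/133⌋ + ⌊2565/665⌋ = 513+366+135 - 73-27-19 + 3 = 898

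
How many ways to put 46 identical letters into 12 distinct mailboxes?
C(46+12-1, 12-1) = C(57, 11) = 184509266760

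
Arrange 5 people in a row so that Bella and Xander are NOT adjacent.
Total - adjacent = 5! - (5-1)!×2 = 120 - 48 = 72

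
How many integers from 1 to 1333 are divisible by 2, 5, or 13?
⌊1333/2⌋+⌊1333/5⌋+⌊1333/13⌋ - ⌊1333/10⌋-⌊1333/26⌋-⌊1333/65⌋ + ⌊1333/130⌋ = 666+266+102 - 133-51-20 + 10 = 840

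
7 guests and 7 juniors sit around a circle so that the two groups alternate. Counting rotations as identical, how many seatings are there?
Fix one of the guests: (7-1)! ways for the remaining guests, × 7! ways for the juniors = 720 × 5040 = 3628800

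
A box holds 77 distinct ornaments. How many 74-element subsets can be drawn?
C(77,74) = 77!/(74!×3!) = 73150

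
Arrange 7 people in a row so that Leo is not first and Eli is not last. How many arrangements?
By inclusion-exclusion: 7! - 2×(7-1)! + (7-2)! = 5040 - 1440 + 120 = 3720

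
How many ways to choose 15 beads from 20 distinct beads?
C(20,15) = 20!/(15!×5!) = 15504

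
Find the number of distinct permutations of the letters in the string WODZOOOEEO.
10! / (1! × 5! × 1! × 2! × 1!) = 15120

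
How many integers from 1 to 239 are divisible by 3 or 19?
⌊239/3⌋ + ⌊239/19⌋ - ⌊239/57⌋ = 79 + 12 - 4 = 87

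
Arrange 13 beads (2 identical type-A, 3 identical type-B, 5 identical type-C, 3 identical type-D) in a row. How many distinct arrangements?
13! / (2! × 3! × 5! × 3!) = 720720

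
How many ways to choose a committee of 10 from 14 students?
C(14,10) = 14!/(10!×4!) = 1001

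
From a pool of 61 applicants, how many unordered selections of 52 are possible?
C(61,52) = 61!/(52!×9!) = 17341763505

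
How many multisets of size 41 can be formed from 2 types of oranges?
C(41+2-1, 2-1) = C(42, 1) = 42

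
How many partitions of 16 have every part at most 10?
Let r_j(i) = number of partitions of i into parts ≤ j, for i = 0..16. r_1(i) = 1 for all i; r_j(i) = r_{j-1}(i) + r_j(i-j). Rows j = 2..10: ≤2: 1 1 2 2 3 3 4 4 5 5 6 6 7 7 8 8 9; ≤3: 1 1 2 3 4 5 7 8 10 12 14 16 19 21 24 27 30; ≤4: 1 1 2 3 5 6 9 11 15 18 23 27 34 39 47 54 64; ≤5: 1 1 2 3 5 7 10 13 18 23 30 37 47 57 70 84 101; ≤6: 1 1 2 3 5 7 11 14 20 26 35 44 58 71 90 110 136; ≤7: 1 1 2 3 5 7 11 15 21 28 38 49 65 82 105 131 164; ≤8: 1 1 2 3 5 7 11 15 22 29 40 52 70 89 116 146 186; ≤9: 1 1 2 3 5 7 11 15 22 30 41 54 73 94 123 157 201; ≤10: 1 1 2 3 5 7 11 15 22 30 42 55 75 97 128 164 212. r_10(16) = 212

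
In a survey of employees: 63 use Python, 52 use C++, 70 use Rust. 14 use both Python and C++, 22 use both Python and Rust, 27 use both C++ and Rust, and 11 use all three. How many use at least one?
|A∪B∪C| = 63+52+70-14-22-27+11 = 133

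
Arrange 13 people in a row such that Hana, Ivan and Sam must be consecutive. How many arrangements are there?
Treat the 3 as one block: (13-3+1)! × 3! = 39916800 × 6 = 239500800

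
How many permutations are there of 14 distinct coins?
14! = 87178291200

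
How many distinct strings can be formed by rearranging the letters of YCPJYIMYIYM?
11! / (4! × 1! × 2! × 2! × 1! × 1!) = 415800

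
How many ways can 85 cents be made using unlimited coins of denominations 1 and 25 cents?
Coefficient of x^85 in 1/(1-x^1) · 1/(1-x^25). Use j coins of 25 for j = 0..⌊85/25⌋ = 3, the rest in 1s: 3 + 1 = 4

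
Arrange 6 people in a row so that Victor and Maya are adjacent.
Treat as block: (6-1)! × 2! = 120 × 2 = 240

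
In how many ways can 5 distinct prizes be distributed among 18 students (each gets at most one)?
P(18,5) = 18!/(18-5)! = 1028160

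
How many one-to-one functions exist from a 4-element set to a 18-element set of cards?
P(18,4) = 18!/(18-4)! = 73440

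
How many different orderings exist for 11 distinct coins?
11! = 39916800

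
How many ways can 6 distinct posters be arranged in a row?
6! = 720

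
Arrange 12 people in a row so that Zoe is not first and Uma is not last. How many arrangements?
By inclusion-exclusion: 12! - 2×(12-1)! + (12-2)! = 479001600 - 79833600 + 3628800 = 402796800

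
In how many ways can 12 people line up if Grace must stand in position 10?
Fix one position: (12-1)! = 39916800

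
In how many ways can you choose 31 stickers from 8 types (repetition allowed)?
C(31+8-1, 8-1) = C(38, 7) = 12620256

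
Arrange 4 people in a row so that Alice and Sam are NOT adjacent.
Total - adjacent = 4! - (4-1)!×2 = 24 - 12 = 12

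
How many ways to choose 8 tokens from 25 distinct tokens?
C(25,8) = 25!/(8!×17!) = 1081575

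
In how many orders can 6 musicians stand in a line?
6! = 720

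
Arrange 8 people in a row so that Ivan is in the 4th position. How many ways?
Fix one position: (8-1)! = 5040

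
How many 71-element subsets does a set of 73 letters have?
C(73,71) = 73!/(71!×2!) = 2628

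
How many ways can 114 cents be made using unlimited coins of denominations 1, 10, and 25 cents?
Coefficient of x^114 in 1/(1-x^1) · 1/(1-x^10) · 1/(1-x^25). Case on j = number of 25-cent coins (j = 0..4); remainder r = 114 - 25j is made from {1,10} in ⌊r/10⌋+1 ways. r = 114, 89, 64, 39, 14 → 12 + 9 + 7 + 4 + 2 = 34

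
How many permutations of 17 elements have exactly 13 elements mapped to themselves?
Choose the 13 fixed points C(17,13) = 2380, derange the rest: !4 = Σ_{j=0}^{4} (-1)^j·4!/j! = 24 - 24 + 12 - 4 + 1 = 9. Product = 2380 × 9 = 21420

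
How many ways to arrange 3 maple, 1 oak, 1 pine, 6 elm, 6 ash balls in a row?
17! / (3! × 1! × 1! × 6! × 6!) = 114354240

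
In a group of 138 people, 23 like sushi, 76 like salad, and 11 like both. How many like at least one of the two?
|A∪B| = |A| + |B| - |A∩B| = 23 + 76 - 11 = 88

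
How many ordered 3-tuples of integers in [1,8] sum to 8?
Coefficient of x^8 in (x + x² + ... + x^8)^3. By inclusion-exclusion on dice exceeding 8: Σ_j (-1)^j C(3,j)·C(8-1-8j, 2) = C(3,0)·C(7,2) = 1·21 = 21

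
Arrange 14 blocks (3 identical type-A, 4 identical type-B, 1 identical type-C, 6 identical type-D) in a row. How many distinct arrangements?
14! / (3! × 4! × 1! × 6!) = 840840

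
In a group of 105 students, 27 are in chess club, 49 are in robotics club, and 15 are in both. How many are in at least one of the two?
|A∪B| = |A| + |B| - |A∩B| = 27 + 49 - 15 = 61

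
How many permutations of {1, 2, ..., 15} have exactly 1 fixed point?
Choose the 1 fixed point C(15,1) = 15, derange the rest: !14 = Σ_{j=0}^{14} (-1)^j·14!/j! = 87178291200 - 87178291200 + 43589145600 - 14529715200 + 3632428800 - 726485760 + 121080960 - 17297280 + 2162160 - 240240 + 24024 - 2184 + 182 - 14 + 1 = 32071101049. Product = 15 × 32071101049 = 481066515735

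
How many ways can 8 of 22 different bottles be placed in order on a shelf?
P(22,8) = 22!/(22-8)! = 12893126400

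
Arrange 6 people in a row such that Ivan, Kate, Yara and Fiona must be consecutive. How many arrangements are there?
Treat the 4 as one block: (6-4+1)! × 4! = 6 × 24 = 144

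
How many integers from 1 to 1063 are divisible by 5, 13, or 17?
⌊1063/5⌋+⌊1063/13⌋+⌊1063/17⌋ - ⌊1063/65⌋-⌊1063/85⌋-⌊1063/221⌋ + ⌊1063/1105⌋ = 212+81+62 - 16-12-4 + 0 = 323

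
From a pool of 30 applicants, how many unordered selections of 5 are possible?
C(30,5) = 30!/(5!×25!) = 142506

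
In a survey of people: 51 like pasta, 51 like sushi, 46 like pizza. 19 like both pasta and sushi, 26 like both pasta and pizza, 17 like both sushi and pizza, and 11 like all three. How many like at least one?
|A∪B∪C| = 51+51+46-19-26-17+11 = 97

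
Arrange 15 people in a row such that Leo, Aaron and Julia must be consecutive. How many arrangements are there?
Treat the 3 as one block: (15-3+1)! × 3! = 6227020800 × 6 = 37362124800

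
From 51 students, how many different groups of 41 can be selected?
C(51,41) = 51!/(41!×10!) = 12777711870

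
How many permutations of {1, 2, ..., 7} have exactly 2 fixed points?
Choose the 2 fixed points C(7,2) = 21, derange the rest: !5 = Σ_{j=0}^{5} (-1)^j·5!/j! = 120 - 120 + 60 - 20 + 5 - 1 = 44. Product = 21 × 44 = 924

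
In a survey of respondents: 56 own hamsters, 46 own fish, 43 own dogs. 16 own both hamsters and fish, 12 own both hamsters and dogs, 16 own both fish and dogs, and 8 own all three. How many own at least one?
|A∪B∪C| = 56+46+43-16-12-16+8 = 109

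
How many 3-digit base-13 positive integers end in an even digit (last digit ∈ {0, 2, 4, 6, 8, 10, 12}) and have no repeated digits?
Last∈{0,2,4,6,8,10,12}. Last=0: 132. Last nonzero: 6×11×P(11,1) = 726. Total = 858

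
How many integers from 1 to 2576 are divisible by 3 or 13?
⌊2576/3⌋ + ⌊2576/13⌋ - ⌊2576/39⌋ = 858 + 198 - 66 = 990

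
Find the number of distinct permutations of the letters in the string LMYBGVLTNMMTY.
13! / (2! × 2! × 3! × 1! × 2! × 1! × 1! × 1!) = 129729600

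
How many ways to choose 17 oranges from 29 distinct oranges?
C(29,17) = 29!/(17!×12!) = 51895935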